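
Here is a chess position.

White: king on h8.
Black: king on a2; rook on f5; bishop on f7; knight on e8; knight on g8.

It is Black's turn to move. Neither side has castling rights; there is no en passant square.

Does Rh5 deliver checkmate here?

After Rh5: white king on h8; in check: yes, from the black rook on h5.
King squares — g7: attacked by Ne8; h7: attacked by Rh5; g8: attacked by Bf7.
White has no legal moves → checkmate.

yes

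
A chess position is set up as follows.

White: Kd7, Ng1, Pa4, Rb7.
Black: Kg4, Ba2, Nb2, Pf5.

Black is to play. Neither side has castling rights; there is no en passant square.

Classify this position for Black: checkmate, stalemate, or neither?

neither

Black to move; black king on g4.
In check: no.
Legal moves for Black: Kh5, Kg5, Kh4, Kf4, Kg3, Nc4, Nxa4, Nd3, Nd1, Bg8, Bf7, Be6+, Bd5, Bc4, Bb3, Bb1, f4.
Black has 17 legal moves and is not in check → neither.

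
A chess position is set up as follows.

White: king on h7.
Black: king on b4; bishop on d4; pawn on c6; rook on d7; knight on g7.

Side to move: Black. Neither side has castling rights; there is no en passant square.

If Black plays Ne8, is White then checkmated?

no

After Ne8: white king on h7; in check: yes, from the black rook on d7.
White has 3 legal replies: Kg8, Kh6, Kg6.
In check but a legal move exists → not checkmate.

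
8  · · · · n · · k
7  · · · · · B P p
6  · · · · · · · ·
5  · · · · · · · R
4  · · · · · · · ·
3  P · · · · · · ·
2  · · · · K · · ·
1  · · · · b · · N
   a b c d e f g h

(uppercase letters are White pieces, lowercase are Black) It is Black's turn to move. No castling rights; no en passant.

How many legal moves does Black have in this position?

Black to move; king on h8.
In check: yes, from the white pawn on g7.
Legal moves: Kxg7, Nxg7.
Count: 2.

2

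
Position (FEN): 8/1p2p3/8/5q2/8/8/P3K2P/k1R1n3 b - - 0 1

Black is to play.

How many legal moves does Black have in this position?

3

Black to move; king on a1.
In check: yes, from the white rook on c1.
Legal moves: Kb2, Kxa2, Qb1.
Count: 3.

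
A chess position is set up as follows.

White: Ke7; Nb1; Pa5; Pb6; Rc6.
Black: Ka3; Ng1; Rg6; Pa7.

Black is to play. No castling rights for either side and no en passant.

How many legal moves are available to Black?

5

Black to move; king on a3.
In check: yes, from the white knight on b1.
Legal moves: Kb4, Ka4, Kb3, Kb2, Ka2.
Count: 5.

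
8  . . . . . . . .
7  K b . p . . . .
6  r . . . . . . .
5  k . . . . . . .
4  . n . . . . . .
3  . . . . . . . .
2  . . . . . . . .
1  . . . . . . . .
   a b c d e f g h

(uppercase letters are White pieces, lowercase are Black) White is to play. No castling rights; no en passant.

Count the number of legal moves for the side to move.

2

White to move; king on a7.
In check: yes, from the black rook on a6.
Legal moves: Kb8, Kxb7.
Count: 2.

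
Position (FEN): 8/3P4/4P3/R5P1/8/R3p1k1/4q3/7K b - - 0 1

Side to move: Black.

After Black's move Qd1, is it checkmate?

yes

After Qd1: white king on h1; in check: yes, from the black queen on d1.
King squares — g1: attacked by Qd1; g2: attacked by Kg3; h2: attacked by Kg3.
White has no legal moves → checkmate.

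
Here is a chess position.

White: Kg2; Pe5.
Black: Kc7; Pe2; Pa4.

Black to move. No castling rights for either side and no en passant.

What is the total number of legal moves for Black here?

12

Black to move; king on c7.
In check: no.
Legal moves: Kd8, Kc8, Kb8, Kd7, Kb7, Kc6, Kb6, a3, e1=Q, e1=R, e1=B, e1=N+.
Count: 12.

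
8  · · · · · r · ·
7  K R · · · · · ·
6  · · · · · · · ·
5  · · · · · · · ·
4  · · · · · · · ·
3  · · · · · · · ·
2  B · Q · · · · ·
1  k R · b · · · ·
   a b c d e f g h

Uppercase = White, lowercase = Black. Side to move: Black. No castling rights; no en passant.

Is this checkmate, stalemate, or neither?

Black to move; black king on a1.
In check: yes, from the white rook on b1.
King squares — b1: attacked by Ba2; a2: attacked by Qc2; b2: attacked by Rb1.
Legal moves for Black: none.
In check with no legal moves → checkmate.

checkmate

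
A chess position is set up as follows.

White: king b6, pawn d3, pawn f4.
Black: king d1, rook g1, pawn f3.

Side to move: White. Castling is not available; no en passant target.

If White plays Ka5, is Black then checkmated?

no

After Ka5: black king on d1; in check: no.
Black is not in check, so this cannot be checkmate.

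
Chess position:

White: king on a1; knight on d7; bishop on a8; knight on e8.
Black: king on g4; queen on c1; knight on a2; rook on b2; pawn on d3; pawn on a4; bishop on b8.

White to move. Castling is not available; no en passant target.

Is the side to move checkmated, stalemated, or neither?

White to move; white king on a1.
In check: yes, from the black queen on c1.
King squares — b1: attacked by Qc1; a2: attacked by Rb2; b2: attacked by Qc1.
Legal moves for White: none.
In check with no legal moves → checkmate.

checkmate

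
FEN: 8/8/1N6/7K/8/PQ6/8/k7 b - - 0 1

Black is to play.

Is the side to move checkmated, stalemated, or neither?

Black to move; black king on a1.
In check: no.
King squares — b1: attacked by Qb3; a2: attacked by Qb3; b2: attacked by Qb3.
Legal moves for Black: none.
Not in check and no legal moves → stalemate.

stalemate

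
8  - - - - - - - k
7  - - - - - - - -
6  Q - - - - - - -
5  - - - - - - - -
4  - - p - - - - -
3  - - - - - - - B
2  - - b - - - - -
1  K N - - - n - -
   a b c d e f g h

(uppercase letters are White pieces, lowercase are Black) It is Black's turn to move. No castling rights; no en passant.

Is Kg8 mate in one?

After Kg8: white king on a1; in check: no.
White is not in check, so this cannot be checkmate.

no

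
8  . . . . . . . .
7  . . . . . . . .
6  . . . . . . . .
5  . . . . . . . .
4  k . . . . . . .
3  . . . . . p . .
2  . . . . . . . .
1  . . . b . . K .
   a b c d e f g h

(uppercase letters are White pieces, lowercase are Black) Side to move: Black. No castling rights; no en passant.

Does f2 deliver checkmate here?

no

After f2: white king on g1; in check: yes, from the black pawn on f2.
White has 5 legal replies: Kh2, Kg2, Kxf2, Kh1, Kf1.
In check but a legal move exists → not checkmate.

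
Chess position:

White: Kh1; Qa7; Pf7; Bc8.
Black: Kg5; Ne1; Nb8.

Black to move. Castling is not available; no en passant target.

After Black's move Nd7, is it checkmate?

no

After Nd7: white king on h1; in check: no.
White is not in check, so this cannot be checkmate.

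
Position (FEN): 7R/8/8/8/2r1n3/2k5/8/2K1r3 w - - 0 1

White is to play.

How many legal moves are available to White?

White to move; king on c1.
In check: yes, from the black rook on e1.
Legal moves: none.
Count: 0.

0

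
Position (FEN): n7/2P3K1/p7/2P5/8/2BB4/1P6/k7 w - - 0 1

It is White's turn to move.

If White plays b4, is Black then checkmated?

no

After b4: black king on a1; in check: yes, from the white bishop on c3.
Black has 1 legal reply: Ka2.
In check but a legal move exists → not checkmate.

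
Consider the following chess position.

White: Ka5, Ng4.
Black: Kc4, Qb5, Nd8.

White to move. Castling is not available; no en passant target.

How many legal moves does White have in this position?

0

White to move; king on a5.
In check: yes, from the black queen on b5.
Legal moves: none.
Count: 0.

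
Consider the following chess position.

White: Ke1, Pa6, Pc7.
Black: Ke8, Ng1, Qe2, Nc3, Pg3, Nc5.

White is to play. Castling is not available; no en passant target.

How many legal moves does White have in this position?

0

White to move; king on e1.
In check: yes, from the black queen on e2.
Legal moves: none.
Count: 0.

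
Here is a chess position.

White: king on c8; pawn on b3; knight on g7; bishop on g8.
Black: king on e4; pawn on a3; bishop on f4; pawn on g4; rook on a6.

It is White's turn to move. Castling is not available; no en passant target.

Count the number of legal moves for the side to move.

13

White to move; king on c8.
In check: no.
Legal moves: Bh7+, Bf7, Be6, Bd5+, Bc4, Kd8, Kd7, Kb7, Ne8, Ne6, Nh5, Nf5, b4.
Count: 13.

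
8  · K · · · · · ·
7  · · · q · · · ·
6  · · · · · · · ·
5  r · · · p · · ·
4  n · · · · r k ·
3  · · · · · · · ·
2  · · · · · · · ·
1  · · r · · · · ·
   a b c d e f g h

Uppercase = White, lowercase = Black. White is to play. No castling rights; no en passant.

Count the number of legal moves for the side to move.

0

White to move; king on b8.
In check: no.
Legal moves: none.
Count: 0.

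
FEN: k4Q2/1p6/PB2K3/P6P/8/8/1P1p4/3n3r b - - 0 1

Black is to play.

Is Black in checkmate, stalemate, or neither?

checkmate

Black to move; black king on a8.
In check: yes, from the white queen on f8.
King squares — a7: attacked by Bb6; b7: own pawn; b8: attacked by Qf8.
Legal moves for Black: none.
In check with no legal moves → checkmate.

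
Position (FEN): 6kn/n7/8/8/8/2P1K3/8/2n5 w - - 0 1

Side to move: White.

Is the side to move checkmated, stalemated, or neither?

neither

White to move; white king on e3.
In check: no.
Legal moves for White: Kf4, Ke4, Kd4, Kf3, Kf2, Kd2, c4.
White has 7 legal moves and is not in check → neither.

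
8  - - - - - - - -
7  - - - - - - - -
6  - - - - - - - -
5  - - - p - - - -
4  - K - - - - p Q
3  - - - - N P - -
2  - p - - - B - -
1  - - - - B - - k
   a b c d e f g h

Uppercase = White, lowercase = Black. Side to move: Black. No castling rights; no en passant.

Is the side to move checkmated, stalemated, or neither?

checkmate

Black to move; black king on h1.
In check: yes, from the white queen on h4.
King squares — g1: attacked by Bf2; g2: attacked by Ne3; h2: attacked by Qh4.
Legal moves for Black: none.
In check with no legal moves → checkmate.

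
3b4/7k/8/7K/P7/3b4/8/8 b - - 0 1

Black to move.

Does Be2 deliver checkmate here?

After Be2: white king on h5; in check: yes, from the black bishop on e2.
King squares — g4: attacked by Be2; h4: attacked by Bd8; g5: attacked by Bd8; g6: attacked by Kh7; h6: attacked by Kh7.
White has no legal moves → checkmate.

yes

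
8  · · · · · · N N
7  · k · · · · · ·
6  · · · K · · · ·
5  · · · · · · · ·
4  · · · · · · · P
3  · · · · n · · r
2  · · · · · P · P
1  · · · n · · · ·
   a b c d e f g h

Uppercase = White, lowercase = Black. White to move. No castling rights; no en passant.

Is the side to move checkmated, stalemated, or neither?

White to move; white king on d6.
In check: no.
Legal moves for White: Nf7, Ng6, Ne7, Nh6, Nf6, Ke7, Kd7, Ke6, Ke5, Kc5, fxe3, h5, f3, f4.
White has 14 legal moves and is not in check → neither.

neither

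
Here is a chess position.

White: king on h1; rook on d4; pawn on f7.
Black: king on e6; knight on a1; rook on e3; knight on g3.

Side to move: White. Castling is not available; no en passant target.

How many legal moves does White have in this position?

3

White to move; king on h1.
In check: yes, from the black knight on g3.
Legal moves: Kh2, Kg2, Kg1.
Count: 3.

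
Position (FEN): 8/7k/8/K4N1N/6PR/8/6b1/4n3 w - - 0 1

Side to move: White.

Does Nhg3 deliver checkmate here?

no

After Nhg3: black king on h7; in check: yes, from the white rook on h4.
Black has 2 legal replies: Kg8, Kg6.
In check but a legal move exists → not checkmate.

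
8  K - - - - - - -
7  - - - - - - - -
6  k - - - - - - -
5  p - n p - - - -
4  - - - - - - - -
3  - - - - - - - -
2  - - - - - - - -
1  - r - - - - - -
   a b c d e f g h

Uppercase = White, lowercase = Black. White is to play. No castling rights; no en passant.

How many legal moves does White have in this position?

0

White to move; king on a8.
In check: no.
Legal moves: none.
Count: 0.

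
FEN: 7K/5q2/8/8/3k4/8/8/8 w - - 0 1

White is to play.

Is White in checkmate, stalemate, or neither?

stalemate

White to move; white king on h8.
In check: no.
King squares — g7: attacked by Qf7; h7: attacked by Qf7; g8: attacked by Qf7.
Legal moves for White: none.
Not in check and no legal moves → stalemate.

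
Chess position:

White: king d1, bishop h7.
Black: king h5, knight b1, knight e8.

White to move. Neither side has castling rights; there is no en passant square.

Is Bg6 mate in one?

no

After Bg6: black king on h5; in check: yes, from the white bishop on g6.
Black has 5 legal replies: Kh6, Kxg6, Kg5, Kh4, Kg4.
In check but a legal move exists → not checkmate.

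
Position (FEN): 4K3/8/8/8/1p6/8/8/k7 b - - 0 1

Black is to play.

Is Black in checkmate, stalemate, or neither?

neither

Black to move; black king on a1.
In check: no.
Legal moves for Black: Kb2, Ka2, Kb1, b3.
Black has 4 legal moves and is not in check → neither.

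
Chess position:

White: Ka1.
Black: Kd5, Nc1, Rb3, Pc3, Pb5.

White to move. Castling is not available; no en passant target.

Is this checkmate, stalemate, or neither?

White to move; white king on a1.
In check: no.
King squares — b1: attacked by Rb3; a2: attacked by Nc1; b2: attacked by Rb3.
Legal moves for White: none.
Not in check and no legal moves → stalemate.

stalemate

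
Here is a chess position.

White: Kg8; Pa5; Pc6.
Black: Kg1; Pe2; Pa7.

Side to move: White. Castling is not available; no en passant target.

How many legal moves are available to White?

7

White to move; king on g8.
In check: no.
Legal moves: Kh8, Kf8, Kh7, Kg7, Kf7, c7, a6.
Count: 7.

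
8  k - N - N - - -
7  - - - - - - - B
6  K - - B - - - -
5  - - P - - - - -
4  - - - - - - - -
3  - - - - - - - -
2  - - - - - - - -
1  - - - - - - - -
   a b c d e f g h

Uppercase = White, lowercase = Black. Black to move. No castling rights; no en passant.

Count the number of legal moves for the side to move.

Black to move; king on a8.
In check: no.
Legal moves: none.
Count: 0.

0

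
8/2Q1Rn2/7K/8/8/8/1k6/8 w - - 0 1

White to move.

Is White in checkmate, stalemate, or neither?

neither

White to move; white king on h6.
In check: yes, from the black knight on f7.
King squares — g5: attacked by Nf7; h5: available; g6: available; g7: available; h7: available.
Legal moves for White: Kh7, Kg7, Kg6, Kh5, Rxf7.
White is in check but has 5 legal moves → neither.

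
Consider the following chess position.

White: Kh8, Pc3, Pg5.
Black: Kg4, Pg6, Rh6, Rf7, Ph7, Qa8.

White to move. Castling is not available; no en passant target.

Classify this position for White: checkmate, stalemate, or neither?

White to move; white king on h8.
In check: yes, from the black queen on a8.
King squares — g7: attacked by Rf7; h7: attacked by Rh6; g8: attacked by Qa8.
Legal moves for White: none.
In check with no legal moves → checkmate.

checkmate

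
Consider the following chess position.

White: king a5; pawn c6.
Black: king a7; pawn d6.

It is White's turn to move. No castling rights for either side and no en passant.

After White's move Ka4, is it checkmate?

After Ka4: black king on a7; in check: no.
Black is not in check, so this cannot be checkmate.

no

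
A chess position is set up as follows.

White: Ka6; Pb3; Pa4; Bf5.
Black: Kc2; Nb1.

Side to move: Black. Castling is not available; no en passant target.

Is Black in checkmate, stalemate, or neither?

Black to move; black king on c2.
In check: yes, from the white bishop on f5.
Legal moves for Black: Kc3, Kxb3, Kd2, Kb2, Kd1, Kc1.
Black is in check but has 6 legal moves → neither.

neither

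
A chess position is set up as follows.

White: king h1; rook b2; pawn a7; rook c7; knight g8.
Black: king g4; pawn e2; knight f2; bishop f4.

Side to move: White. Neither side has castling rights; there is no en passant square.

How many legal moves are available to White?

2

White to move; king on h1.
In check: yes, from the black knight on f2.
Legal moves: Kg2, Kg1.
Count: 2.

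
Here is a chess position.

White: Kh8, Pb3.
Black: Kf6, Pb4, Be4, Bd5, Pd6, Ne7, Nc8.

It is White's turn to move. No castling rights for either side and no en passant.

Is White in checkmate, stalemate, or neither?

White to move; white king on h8.
In check: no.
King squares — g7: attacked by Kf6; h7: attacked by Be4; g8: attacked by Bd5.
Legal moves for White: none.
Not in check and no legal moves → stalemate.

stalemate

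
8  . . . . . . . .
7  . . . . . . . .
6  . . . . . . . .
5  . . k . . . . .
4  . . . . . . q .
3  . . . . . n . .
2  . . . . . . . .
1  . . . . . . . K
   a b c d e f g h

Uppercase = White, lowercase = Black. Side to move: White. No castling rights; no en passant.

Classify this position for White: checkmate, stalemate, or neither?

stalemate

White to move; white king on h1.
In check: no.
King squares — g1: attacked by Nf3; g2: attacked by Qg4; h2: attacked by Nf3.
Legal moves for White: none.
Not in check and no legal moves → stalemate.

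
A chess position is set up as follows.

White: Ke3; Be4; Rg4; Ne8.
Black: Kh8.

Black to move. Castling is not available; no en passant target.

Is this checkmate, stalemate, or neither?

stalemate

Black to move; black king on h8.
In check: no.
King squares — g7: attacked by Rg4; h7: attacked by Be4; g8: attacked by Rg4.
Legal moves for Black: none.
Not in check and no legal moves → stalemate.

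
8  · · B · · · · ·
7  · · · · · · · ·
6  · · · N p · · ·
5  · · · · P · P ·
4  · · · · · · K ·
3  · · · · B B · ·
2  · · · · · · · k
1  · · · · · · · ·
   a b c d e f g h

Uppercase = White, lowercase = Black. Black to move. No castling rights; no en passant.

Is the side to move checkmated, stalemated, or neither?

stalemate

Black to move; black king on h2.
In check: no.
King squares — g1: attacked by Be3; h1: attacked by Bf3; g2: attacked by Bf3; g3: attacked by Kg4; h3: attacked by Kg4.
Legal moves for Black: none.
Not in check and no legal moves → stalemate.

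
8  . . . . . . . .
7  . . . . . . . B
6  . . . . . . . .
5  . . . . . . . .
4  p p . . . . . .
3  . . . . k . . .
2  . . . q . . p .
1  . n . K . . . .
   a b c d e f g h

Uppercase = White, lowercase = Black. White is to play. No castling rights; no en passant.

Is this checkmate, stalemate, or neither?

checkmate

White to move; white king on d1.
In check: yes, from the black queen on d2.
King squares — c1: attacked by Qd2; e1: attacked by Qd2; c2: attacked by Qd2; d2: attacked by Nb1; e2: attacked by Qd2.
Legal moves for White: none.
In check with no legal moves → checkmate.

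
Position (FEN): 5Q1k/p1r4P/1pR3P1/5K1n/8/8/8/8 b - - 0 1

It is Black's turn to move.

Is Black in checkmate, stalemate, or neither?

checkmate

Black to move; black king on h8.
In check: yes, from the white queen on f8.
King squares — g7: attacked by Qf8; h7: attacked by Pg6; g8: attacked by Ph7.
Legal moves for Black: none.
In check with no legal moves → checkmate.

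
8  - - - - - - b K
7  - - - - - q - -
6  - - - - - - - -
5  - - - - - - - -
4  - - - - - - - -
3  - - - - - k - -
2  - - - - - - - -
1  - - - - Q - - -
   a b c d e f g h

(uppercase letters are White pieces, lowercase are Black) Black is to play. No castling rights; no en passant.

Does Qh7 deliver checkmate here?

yes

After Qh7: white king on h8; in check: yes, from the black queen on h7.
King squares — g7: attacked by Qh7; h7: attacked by Bg8; g8: attacked by Qh7.
White has no legal moves → checkmate.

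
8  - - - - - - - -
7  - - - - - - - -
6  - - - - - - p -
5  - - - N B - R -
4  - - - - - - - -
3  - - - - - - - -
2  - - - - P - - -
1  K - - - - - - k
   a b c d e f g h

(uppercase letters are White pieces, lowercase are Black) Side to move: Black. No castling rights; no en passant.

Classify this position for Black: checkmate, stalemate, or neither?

Black to move; black king on h1.
In check: no.
King squares — g1: attacked by Rg5; g2: attacked by Rg5; h2: attacked by Be5.
Legal moves for Black: none.
Not in check and no legal moves → stalemate.

stalemate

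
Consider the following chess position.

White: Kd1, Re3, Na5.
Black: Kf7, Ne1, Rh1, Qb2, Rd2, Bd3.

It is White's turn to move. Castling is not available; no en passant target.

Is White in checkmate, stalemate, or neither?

checkmate

White to move; white king on d1.
In check: yes, from the black rook on d2.
King squares — c1: attacked by Qb2; e1: attacked by Rh1; c2: attacked by Ne1; d2: attacked by Qb2; e2: attacked by Rd2.
Legal moves for White: none.
In check with no legal moves → checkmate.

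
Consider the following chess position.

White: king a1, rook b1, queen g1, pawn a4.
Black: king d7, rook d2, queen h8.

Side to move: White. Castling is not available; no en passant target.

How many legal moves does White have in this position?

White to move; king on a1.
In check: yes, from the black queen on h8.
Legal moves: Qg7+, Qd4+, Rb2.
Count: 3.

3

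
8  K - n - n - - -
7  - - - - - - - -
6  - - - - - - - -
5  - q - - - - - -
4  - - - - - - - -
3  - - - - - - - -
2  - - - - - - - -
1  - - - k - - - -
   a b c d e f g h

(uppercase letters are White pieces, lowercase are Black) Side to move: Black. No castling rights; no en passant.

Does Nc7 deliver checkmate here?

After Nc7: white king on a8; in check: yes, from the black knight on c7.
King squares — a7: attacked by Nc8; b7: attacked by Qb5; b8: attacked by Qb5.
White has no legal moves → checkmate.

yes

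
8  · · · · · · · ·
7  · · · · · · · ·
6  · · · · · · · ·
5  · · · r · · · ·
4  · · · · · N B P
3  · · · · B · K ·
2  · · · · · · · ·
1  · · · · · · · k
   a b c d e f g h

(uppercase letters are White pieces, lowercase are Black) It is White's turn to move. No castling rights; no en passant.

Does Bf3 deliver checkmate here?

yes

After Bf3: black king on h1; in check: yes, from the white bishop on f3.
King squares — g1: attacked by Be3; g2: attacked by Bf3; h2: attacked by Kg3.
Black has no legal moves → checkmate.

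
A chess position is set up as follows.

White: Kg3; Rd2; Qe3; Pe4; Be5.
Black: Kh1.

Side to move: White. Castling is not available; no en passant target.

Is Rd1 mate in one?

yes

After Rd1: black king on h1; in check: yes, from the white rook on d1.
King squares — g1: attacked by Rd1; g2: attacked by Kg3; h2: attacked by Kg3.
Black has no legal moves → checkmate.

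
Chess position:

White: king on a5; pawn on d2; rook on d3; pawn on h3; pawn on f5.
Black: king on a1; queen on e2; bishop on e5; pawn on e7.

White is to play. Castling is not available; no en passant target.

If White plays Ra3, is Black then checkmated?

After Ra3: black king on a1; in check: yes, from the white rook on a3.
Black has 2 legal replies: Kb2, Kb1.
In check but a legal move exists → not checkmate.

no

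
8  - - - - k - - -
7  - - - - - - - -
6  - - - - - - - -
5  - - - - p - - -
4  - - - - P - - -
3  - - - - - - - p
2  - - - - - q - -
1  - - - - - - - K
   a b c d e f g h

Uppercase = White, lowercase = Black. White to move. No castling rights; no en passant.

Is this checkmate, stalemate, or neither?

White to move; white king on h1.
In check: no.
King squares — g1: attacked by Qf2; g2: attacked by Qf2; h2: attacked by Qf2.
Legal moves for White: none.
Not in check and no legal moves → stalemate.

stalemate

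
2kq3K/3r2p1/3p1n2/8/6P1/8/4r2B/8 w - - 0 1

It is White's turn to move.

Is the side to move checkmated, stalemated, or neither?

checkmate

White to move; white king on h8.
In check: yes, from the black queen on d8.
King squares — g7: attacked by Rd7; h7: attacked by Nf6; g8: attacked by Nf6.
Legal moves for White: none.
In check with no legal moves → checkmate.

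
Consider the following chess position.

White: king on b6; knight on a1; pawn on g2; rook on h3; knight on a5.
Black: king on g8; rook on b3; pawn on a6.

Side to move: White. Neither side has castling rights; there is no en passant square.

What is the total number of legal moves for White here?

White to move; king on b6.
In check: yes, from the black rook on b3.
Legal moves: Kc7, Ka7, Kc6, Kxa6, Kc5, N5xb3, Rxb3, N1xb3.
Count: 8.

8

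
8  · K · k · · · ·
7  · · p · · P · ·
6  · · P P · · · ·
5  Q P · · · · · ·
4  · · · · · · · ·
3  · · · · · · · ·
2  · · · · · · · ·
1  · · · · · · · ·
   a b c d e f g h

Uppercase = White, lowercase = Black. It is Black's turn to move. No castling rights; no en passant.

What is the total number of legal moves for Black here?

Black to move; king on d8.
In check: no.
Legal moves: none.
Count: 0.

0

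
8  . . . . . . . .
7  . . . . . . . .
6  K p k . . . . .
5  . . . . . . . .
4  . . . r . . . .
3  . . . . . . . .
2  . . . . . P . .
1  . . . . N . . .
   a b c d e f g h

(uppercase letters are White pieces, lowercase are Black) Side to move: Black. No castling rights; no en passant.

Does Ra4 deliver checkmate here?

After Ra4: white king on a6; in check: yes, from the black rook on a4.
King squares — a5: attacked by Ra4; b5: attacked by Kc6; b6: attacked by Kc6; a7: attacked by Ra4; b7: attacked by Kc6.
White has no legal moves → checkmate.

yes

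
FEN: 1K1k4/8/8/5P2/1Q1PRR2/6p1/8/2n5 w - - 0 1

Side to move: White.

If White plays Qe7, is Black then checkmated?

yes

After Qe7: black king on d8; in check: yes, from the white queen on e7.
King squares — c7: attacked by Qe7; d7: attacked by Qe7; e7: attacked by Re4; c8: attacked by Kb8; e8: attacked by Qe7.
Black has no legal moves → checkmate.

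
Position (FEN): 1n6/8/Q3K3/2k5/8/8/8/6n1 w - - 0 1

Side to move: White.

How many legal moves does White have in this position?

White to move; king on e6.
In check: no.
Legal moves: Kf7, Ke7, Kf6, Kf5, Ke5, Qc8+, Qa8, Qb7, Qa7+, Qd6+, Qc6+, Qb6+, Qb5+, Qa5+, Qc4+, Qa4, Qd3, Qa3+, Qe2, Qa2, Qf1, Qa1.
Count: 22.

22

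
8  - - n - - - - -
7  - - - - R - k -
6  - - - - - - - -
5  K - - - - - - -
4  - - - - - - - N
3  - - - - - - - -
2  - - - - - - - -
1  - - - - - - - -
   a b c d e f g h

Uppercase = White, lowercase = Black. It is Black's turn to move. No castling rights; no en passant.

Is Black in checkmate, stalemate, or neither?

neither

Black to move; black king on g7.
In check: yes, from the white rook on e7.
King squares — f6: available; g6: attacked by Nh4; h6: available; f7: attacked by Re7; h7: attacked by Re7; f8: available; g8: available; h8: available.
Legal moves for Black: Kh8, Kg8, Kf8, Kh6, Kf6, Nxe7.
Black is in check but has 6 legal moves → neither.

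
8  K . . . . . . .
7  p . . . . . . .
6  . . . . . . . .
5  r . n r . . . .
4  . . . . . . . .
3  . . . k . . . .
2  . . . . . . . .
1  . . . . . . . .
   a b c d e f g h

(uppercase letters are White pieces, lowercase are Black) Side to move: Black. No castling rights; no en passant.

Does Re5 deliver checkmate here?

no

After Re5: white king on a8; in check: no.
White is not in check, so this cannot be checkmate.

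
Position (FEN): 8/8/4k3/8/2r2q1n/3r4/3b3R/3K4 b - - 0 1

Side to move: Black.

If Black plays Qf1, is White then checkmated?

After Qf1: white king on d1; in check: yes, from the black queen on f1.
King squares — c1: attacked by Qf1; e1: attacked by Qf1; c2: attacked by Rc4; d2: attacked by Rd3; e2: attacked by Qf1.
White has no legal moves → checkmate.

yes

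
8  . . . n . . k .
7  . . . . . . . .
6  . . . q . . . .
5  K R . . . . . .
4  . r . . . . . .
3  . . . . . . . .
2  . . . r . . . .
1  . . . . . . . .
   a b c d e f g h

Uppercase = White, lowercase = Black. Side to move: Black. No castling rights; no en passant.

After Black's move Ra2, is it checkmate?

After Ra2: white king on a5; in check: yes, from the black rook on a2.
King squares — a4: attacked by Ra2; b4: attacked by Qd6; b5: own rook; a6: attacked by Ra2; b6: attacked by Qd6.
White has no legal moves → checkmate.

yes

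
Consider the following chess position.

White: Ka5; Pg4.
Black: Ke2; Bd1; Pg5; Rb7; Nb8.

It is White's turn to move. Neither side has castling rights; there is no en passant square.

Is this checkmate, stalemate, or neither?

White to move; white king on a5.
In check: no.
King squares — a4: attacked by Bd1; b4: attacked by Rb7; b5: attacked by Rb7; a6: attacked by Nb8; b6: attacked by Rb7.
Legal moves for White: none.
Not in check and no legal moves → stalemate.

stalemate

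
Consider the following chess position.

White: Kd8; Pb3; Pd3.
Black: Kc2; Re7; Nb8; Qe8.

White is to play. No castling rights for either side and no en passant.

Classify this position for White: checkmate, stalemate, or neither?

checkmate

White to move; white king on d8.
In check: yes, from the black queen on e8.
King squares — c7: attacked by Re7; d7: attacked by Re7; e7: attacked by Qe8; c8: attacked by Qe8; e8: attacked by Re7.
Legal moves for White: none.
In check with no legal moves → checkmate.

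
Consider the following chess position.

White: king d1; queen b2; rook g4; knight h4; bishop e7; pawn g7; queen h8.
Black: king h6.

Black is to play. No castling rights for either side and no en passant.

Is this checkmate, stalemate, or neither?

checkmate

Black to move; black king on h6.
In check: yes, from the white queen on h8.
King squares — g5: attacked by Rg4; h5: attacked by Qh8; g6: attacked by Rg4; g7: attacked by Qb2; h7: attacked by Qh8.
Legal moves for Black: none.
In check with no legal moves → checkmate.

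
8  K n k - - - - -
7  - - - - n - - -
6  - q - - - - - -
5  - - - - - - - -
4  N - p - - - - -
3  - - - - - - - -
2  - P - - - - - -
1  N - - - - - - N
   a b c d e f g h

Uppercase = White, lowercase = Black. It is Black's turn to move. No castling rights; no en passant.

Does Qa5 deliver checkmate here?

yes

After Qa5: white king on a8; in check: yes, from the black queen on a5.
King squares — a7: attacked by Qa5; b7: attacked by Kc8; b8: attacked by Kc8.
White has no legal moves → checkmate.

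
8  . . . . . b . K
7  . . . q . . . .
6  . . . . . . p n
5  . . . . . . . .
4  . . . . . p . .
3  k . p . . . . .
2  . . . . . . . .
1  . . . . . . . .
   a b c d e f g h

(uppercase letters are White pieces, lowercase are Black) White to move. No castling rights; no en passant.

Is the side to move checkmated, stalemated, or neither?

White to move; white king on h8.
In check: no.
King squares — g7: attacked by Qd7; h7: attacked by Qd7; g8: attacked by Nh6.
Legal moves for White: none.
Not in check and no legal moves → stalemate.

stalemate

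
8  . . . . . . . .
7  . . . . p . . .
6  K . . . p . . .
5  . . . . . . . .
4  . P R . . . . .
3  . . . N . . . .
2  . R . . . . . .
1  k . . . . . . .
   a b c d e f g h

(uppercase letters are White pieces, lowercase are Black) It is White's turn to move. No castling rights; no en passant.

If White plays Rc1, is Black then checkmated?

yes

After Rc1: black king on a1; in check: yes, from the white rook on c1.
King squares — b1: attacked by Rc1; a2: attacked by Rb2; b2: attacked by Nd3.
Black has no legal moves → checkmate.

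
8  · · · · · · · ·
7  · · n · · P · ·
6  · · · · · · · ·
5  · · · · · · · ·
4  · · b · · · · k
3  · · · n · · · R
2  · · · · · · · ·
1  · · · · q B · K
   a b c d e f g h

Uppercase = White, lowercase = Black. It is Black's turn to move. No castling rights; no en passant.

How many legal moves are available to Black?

2

Black to move; king on h4.
In check: yes, from the white rook on h3.
Legal moves: Kg5, Kg4.
Count: 2.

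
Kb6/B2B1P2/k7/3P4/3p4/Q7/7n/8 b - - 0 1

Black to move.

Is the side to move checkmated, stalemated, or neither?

checkmate

Black to move; black king on a6.
In check: yes, from the white queen on a3.
King squares — a5: attacked by Qa3; b5: attacked by Bd7; b6: attacked by Ba7; a7: attacked by Qa3; b7: attacked by Ka8.
Legal moves for Black: none.
In check with no legal moves → checkmate.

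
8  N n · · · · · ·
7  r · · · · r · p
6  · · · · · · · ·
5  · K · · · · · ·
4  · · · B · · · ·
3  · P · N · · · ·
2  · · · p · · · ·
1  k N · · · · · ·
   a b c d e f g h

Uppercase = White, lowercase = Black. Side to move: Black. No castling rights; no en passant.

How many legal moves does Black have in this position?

2

Black to move; king on a1.
In check: yes, from the white bishop on d4.
Legal moves: Ka2, Kxb1.
Count: 2.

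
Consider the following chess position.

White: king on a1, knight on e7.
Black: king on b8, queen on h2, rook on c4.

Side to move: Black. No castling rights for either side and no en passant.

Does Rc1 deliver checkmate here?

After Rc1: white king on a1; in check: yes, from the black rook on c1.
King squares — b1: attacked by Rc1; a2: attacked by Qh2; b2: attacked by Qh2.
White has no legal moves → checkmate.

yes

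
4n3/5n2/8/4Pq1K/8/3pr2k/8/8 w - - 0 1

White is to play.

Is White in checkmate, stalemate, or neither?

White to move; white king on h5.
In check: yes, from the black queen on f5.
King squares — g4: attacked by Kh3; h4: attacked by Kh3; g5: attacked by Qf5; g6: attacked by Qf5; h6: attacked by Nf7.
Legal moves for White: none.
In check with no legal moves → checkmate.

checkmate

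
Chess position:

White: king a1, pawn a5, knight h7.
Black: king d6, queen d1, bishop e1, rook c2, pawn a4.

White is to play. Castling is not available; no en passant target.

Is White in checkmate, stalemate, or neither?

checkmate

White to move; white king on a1.
In check: yes, from the black queen on d1.
King squares — b1: attacked by Qd1; a2: attacked by Rc2; b2: attacked by Rc2.
Legal moves for White: none.
In check with no legal moves → checkmate.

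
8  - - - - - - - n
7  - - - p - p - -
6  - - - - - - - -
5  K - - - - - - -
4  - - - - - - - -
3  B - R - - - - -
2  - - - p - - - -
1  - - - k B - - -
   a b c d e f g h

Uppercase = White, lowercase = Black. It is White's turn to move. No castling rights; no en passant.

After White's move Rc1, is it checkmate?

After Rc1: black king on d1; in check: yes, from the white rook on c1.
Black has 5 legal replies: Ke2, dxc1=Q, dxc1=R, dxc1=B, dxc1=N.
In check but a legal move exists → not checkmate.

no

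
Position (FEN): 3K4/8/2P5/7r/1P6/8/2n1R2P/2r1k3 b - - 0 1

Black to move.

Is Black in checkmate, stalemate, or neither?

Black to move; black king on e1.
In check: yes, from the white rook on e2.
Legal moves for Black: Kxe2, Kf1, Kd1.
Black is in check but has 3 legal moves → neither.

neither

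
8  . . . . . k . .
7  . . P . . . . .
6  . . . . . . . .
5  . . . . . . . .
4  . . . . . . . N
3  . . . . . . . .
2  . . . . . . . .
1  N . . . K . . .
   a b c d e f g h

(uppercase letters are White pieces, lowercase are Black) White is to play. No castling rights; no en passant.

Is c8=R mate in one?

After c8=R: black king on f8; in check: yes, from the white rook on c8.
Black has 3 legal replies: Kg7, Kf7, Ke7.
In check but a legal move exists → not checkmate.

no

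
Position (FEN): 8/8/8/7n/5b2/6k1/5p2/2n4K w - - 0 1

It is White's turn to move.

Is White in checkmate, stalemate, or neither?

White to move; white king on h1.
In check: no.
King squares — g1: attacked by Pf2; g2: attacked by Kg3; h2: attacked by Kg3.
Legal moves for White: none.
Not in check and no legal moves → stalemate.

stalemate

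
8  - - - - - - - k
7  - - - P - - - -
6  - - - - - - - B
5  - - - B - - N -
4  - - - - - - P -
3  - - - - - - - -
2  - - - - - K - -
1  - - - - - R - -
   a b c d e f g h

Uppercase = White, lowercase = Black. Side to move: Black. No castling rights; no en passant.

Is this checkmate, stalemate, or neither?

stalemate

Black to move; black king on h8.
In check: no.
King squares — g7: attacked by Bh6; h7: attacked by Ng5; g8: attacked by Bd5.
Legal moves for Black: none.
Not in check and no legal moves → stalemate.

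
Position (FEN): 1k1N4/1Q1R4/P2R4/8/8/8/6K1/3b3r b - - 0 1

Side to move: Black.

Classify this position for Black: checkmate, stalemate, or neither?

Black to move; black king on b8.
In check: yes, from the white queen on b7.
King squares — a7: attacked by Qb7; b7: attacked by Pa6; c7: attacked by Qb7; a8: attacked by Qb7; c8: attacked by Qb7.
Legal moves for Black: none.
In check with no legal moves → checkmate.

checkmate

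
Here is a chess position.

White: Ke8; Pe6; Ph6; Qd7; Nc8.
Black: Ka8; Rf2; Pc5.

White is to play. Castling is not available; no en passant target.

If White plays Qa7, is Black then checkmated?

yes

After Qa7: black king on a8; in check: yes, from the white queen on a7.
King squares — a7: attacked by Nc8; b7: attacked by Qa7; b8: attacked by Qa7.
Black has no legal moves → checkmate.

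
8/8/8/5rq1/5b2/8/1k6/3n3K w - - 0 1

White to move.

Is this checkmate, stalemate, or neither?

stalemate

White to move; white king on h1.
In check: no.
King squares — g1: attacked by Qg5; g2: attacked by Qg5; h2: attacked by Bf4.
Legal moves for White: none.
Not in check and no legal moves → stalemate.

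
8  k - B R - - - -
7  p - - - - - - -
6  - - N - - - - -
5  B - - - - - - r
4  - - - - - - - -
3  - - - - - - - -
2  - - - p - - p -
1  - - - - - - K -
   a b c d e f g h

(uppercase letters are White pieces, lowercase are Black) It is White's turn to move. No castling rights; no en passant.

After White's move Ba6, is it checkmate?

yes

After Ba6: black king on a8; in check: yes, from the white rook on d8.
King squares — a7: own pawn; b7: attacked by Ba6; b8: attacked by Nc6.
Black has no legal moves → checkmate.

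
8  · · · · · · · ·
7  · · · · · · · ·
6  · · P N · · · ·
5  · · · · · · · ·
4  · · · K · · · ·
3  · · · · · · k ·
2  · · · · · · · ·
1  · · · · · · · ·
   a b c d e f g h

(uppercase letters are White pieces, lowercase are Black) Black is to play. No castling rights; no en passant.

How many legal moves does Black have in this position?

8

Black to move; king on g3.
In check: no.
Legal moves: Kh4, Kg4, Kf4, Kh3, Kf3, Kh2, Kg2, Kf2.
Count: 8.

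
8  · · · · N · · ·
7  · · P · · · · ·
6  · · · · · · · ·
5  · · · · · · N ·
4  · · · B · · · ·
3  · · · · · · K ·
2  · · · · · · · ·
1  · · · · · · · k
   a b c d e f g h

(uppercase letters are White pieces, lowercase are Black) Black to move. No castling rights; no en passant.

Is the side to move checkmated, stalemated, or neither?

Black to move; black king on h1.
In check: no.
King squares — g1: attacked by Bd4; g2: attacked by Kg3; h2: attacked by Kg3.
Legal moves for Black: none.
Not in check and no legal moves → stalemate.

stalemate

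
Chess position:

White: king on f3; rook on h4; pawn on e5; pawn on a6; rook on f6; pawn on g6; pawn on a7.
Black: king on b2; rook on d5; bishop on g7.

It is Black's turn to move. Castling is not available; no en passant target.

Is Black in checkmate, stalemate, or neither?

neither

Black to move; black king on b2.
In check: no.
Legal moves for Black include: Bh8, Bf8, Bh6, Bxf6, Rd8, Rd7, Rd6, Rxe5, Rc5, Rb5, Ra5, Rd4, Rd3+, Rd2, Rd1, Kc3, Kb3, Ka3, ... (list truncated; more exist).
Black has legal moves and is not in check → neither.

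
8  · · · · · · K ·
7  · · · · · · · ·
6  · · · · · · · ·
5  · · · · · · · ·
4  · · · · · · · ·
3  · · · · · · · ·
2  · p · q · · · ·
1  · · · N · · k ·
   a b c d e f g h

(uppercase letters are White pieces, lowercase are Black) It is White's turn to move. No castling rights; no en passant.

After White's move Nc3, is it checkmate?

After Nc3: black king on g1; in check: no.
Black is not in check, so this cannot be checkmate.

no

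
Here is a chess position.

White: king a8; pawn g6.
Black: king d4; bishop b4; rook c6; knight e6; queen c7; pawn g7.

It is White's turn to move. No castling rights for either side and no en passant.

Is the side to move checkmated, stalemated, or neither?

stalemate

White to move; white king on a8.
In check: no.
King squares — a7: attacked by Qc7; b7: attacked by Qc7; b8: attacked by Qc7.
Legal moves for White: none.
Not in check and no legal moves → stalemate.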